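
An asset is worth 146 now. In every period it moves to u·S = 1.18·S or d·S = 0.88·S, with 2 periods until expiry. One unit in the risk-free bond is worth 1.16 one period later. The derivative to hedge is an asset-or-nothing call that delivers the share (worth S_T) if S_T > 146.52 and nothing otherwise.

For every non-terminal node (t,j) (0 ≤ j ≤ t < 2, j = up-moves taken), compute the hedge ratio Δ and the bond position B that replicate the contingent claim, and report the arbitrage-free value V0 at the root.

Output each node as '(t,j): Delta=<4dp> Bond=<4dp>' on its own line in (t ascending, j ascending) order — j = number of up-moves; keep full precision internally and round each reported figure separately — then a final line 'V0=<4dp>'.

Since d<R<u, set p* = (R−d)/(u−d) = 0.9333; price each node as the discounted p*-expectation of its children.
At expiry t=2: V(2,0)=0.0000, V(2,1)=151.6064, V(2,2)=203.2904
  t=1,j=0: stock 128.4800 → up 151.6064 (V=151.6064), down 113.0624 (V=0.0000). Price 121.9822; hedge Δ=3.9333, bond B=-383.3725.
  t=1,j=1: stock 172.2800 → up 203.2904 (V=203.2904), down 151.6064 (V=151.6064). Price 172.2800; hedge Δ=1.0000, bond B=0.0000.
  t=0,j=0: stock 146.0000 → up 172.2800 (V=172.2800), down 128.4800 (V=121.9822). Price 145.6266; hedge Δ=1.1484, bond B=-22.0329.
The time-0 hedge costs 145.6266, which is the no-arbitrage price.

(0,0): Delta=1.1484 Bond=-22.0329
(1,0): Delta=3.9333 Bond=-383.3725
(1,1): Delta=1.0000 Bond=0.0000
V0=145.6266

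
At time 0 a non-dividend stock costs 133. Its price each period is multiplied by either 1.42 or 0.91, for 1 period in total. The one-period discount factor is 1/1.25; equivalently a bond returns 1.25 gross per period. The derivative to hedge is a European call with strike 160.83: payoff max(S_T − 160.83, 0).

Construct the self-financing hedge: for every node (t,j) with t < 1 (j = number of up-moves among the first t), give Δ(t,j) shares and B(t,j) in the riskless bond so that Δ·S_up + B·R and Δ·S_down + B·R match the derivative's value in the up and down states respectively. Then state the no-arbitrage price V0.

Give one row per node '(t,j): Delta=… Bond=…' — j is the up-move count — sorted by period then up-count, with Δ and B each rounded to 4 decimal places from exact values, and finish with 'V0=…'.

Since d<R<u, set p* = (R−d)/(u−d) = 0.6667; price each node as the discounted p*-expectation of its children.
Terminal values V(1,·): V(1,0)=0.0000, V(1,1)=28.0300
(0,0): S=133.0000. Δ = (V_up−V_dn)/(S_up−S_dn) = (28.0300−0.0000)/(188.8600−121.0300) = 0.4132. V = [p*·28.0300 + (1−p*)·0.0000]/1.25 = 14.9493. B = V − Δ·S = -40.0115.
Root portfolio cost Δ·133+B reproduces V0=14.9493.

(0,0): Delta=0.4132 Bond=-40.0115
V0=14.9493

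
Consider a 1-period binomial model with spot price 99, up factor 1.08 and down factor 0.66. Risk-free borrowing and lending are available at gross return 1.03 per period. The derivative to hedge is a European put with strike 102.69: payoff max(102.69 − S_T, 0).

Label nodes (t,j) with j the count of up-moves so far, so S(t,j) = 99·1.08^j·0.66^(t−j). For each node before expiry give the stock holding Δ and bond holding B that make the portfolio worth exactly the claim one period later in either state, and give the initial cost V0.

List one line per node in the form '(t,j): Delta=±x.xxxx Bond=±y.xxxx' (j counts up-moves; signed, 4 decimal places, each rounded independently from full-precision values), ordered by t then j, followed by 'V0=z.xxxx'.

Under the risk-neutral measure, an up-move has probability p* = (R−d)/(u−d) = 0.8810 and values discount at R = 1.03.
At expiry t=1: V(1,0)=37.3500, V(1,1)=0.0000
  t=0,j=0: stock 99.0000 → up 106.9200 (V=0.0000), down 65.3400 (V=37.3500). Price 4.3169; hedge Δ=-0.8983, bond B=93.2455.
Self-financing check: at every node Δ·S+B equals the discounted successor values.

(0,0): Delta=-0.8983 Bond=93.2455
V0=4.3169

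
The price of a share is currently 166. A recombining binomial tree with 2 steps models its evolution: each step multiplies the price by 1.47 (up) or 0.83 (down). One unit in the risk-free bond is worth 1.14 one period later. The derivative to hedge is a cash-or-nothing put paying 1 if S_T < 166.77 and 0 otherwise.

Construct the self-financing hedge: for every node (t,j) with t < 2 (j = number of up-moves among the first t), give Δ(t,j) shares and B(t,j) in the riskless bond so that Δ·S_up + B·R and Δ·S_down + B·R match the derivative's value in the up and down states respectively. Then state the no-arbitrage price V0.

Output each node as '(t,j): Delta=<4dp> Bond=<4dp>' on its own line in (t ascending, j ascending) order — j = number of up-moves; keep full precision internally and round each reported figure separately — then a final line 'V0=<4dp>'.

(0,0): Delta=-0.0043 Bond=0.9113
(1,0): Delta=-0.0113 Bond=2.0148
(1,1): Delta=0.0000 Bond=0.0000
V0=0.2046

Under the risk-neutral measure, an up-move has probability p* = (R−d)/(u−d) = 0.4844 and values discount at R = 1.14.
Terminal payoffs: V(2,0)=1.0000, V(2,1)=0.0000, V(2,2)=0.0000
  t=1,j=0: stock 137.7800 → up 202.5366 (V=0.0000), down 114.3574 (V=1.0000). Price 0.4523; hedge Δ=-0.0113, bond B=2.0148.
  t=1,j=1: stock 244.0200 → up 358.7094 (V=0.0000), down 202.5366 (V=0.0000). Price 0.0000; hedge Δ=0.0000, bond B=0.0000.
  t=0,j=0: stock 166.0000 → up 244.0200 (V=0.0000), down 137.7800 (V=0.4523). Price 0.2046; hedge Δ=-0.0043, bond B=0.9113.
The time-0 hedge costs 0.2046, which is the no-arbitrage price.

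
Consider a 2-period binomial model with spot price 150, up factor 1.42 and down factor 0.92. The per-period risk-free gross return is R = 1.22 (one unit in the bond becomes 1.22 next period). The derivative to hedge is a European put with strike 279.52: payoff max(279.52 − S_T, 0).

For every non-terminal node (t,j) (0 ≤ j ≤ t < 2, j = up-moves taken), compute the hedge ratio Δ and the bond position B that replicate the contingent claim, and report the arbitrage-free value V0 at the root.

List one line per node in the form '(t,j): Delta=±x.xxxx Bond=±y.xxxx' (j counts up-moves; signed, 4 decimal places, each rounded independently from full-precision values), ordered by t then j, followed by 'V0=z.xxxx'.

(0,0): Delta=-0.8496 Bond=170.7836
(1,0): Delta=-1.0000 Bond=229.1148
(1,1): Delta=-0.7846 Bond=194.5167
V0=43.3475

Risk-neutral probability p* = (R−d)/(u−d) = (1.22−0.92)/(1.42−0.92) = 0.6000.
Terminal payoffs: V(2,0)=152.5600, V(2,1)=83.5600, V(2,2)=0.0000
Node (1,0) S=138.0000: V=(p*·83.5600+(1−p*)·152.5600)/1.22=91.1148; Δ=(83.5600−152.5600)/(195.9600−126.9600)=-1.0000; B=V−Δ·S=229.1148
Node (1,1) S=213.0000: V=(p*·0.0000+(1−p*)·83.5600)/1.22=27.3967; Δ=(0.0000−83.5600)/(302.4600−195.9600)=-0.7846; B=V−Δ·S=194.5167
Node (0,0) S=150.0000: V=(p*·27.3967+(1−p*)·91.1148)/1.22=43.3475; Δ=(27.3967−91.1148)/(213.0000−138.0000)=-0.8496; B=V−Δ·S=170.7836
Self-financing check: at every node Δ·S+B equals the discounted successor values.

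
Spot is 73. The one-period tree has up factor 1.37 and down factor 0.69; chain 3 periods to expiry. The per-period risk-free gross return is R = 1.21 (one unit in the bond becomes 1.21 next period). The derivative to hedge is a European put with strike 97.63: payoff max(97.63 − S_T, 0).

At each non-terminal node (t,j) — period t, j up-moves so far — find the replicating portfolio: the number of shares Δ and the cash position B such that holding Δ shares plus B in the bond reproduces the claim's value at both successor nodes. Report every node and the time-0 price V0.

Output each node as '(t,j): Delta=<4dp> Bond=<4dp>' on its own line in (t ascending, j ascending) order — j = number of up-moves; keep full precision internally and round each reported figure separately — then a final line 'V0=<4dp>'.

(0,0): Delta=-0.2752 Bond=24.9382
(1,0): Delta=-1.0000 Bond=66.6826
(1,1): Delta=-0.1629 Bond=18.9422
(2,0): Delta=-1.0000 Bond=80.6860
(2,1): Delta=-1.0000 Bond=80.6860
(2,2): Delta=-0.0332 Bond=5.1459
V0=4.8475

No-arbitrage ⇒ martingale measure with p* = (R−d)/(u−d) = 0.7647.
Terminal payoffs: V(3,0)=73.6488, V(3,1)=50.0152, V(3,2)=3.0905, V(3,3)=0.0000
Node (2,0) S=34.7553: V=(p*·50.0152+(1−p*)·73.6488)/1.21=45.9307; Δ=(50.0152−73.6488)/(47.6148−23.9812)=-1.0000; B=V−Δ·S=80.6860
Node (2,1) S=69.0069: V=(p*·3.0905+(1−p*)·50.0152)/1.21=11.6791; Δ=(3.0905−50.0152)/(94.5395−47.6148)=-1.0000; B=V−Δ·S=80.6860
Node (2,2) S=137.0137: V=(p*·0.0000+(1−p*)·3.0905)/1.21=0.6010; Δ=(0.0000−3.0905)/(187.7088−94.5395)=-0.0332; B=V−Δ·S=5.1459
Node (1,0) S=50.3700: V=(p*·11.6791+(1−p*)·45.9307)/1.21=16.3126; Δ=(11.6791−45.9307)/(69.0069−34.7553)=-1.0000; B=V−Δ·S=66.6826
Node (1,1) S=100.0100: V=(p*·0.6010+(1−p*)·11.6791)/1.21=2.6509; Δ=(0.6010−11.6791)/(137.0137−69.0069)=-0.1629; B=V−Δ·S=18.9422
Node (0,0) S=73.0000: V=(p*·2.6509+(1−p*)·16.3126)/1.21=4.8475; Δ=(2.6509−16.3126)/(100.0100−50.3700)=-0.2752; B=V−Δ·S=24.9382
The time-0 hedge costs 4.8475, which is the no-arbitrage price.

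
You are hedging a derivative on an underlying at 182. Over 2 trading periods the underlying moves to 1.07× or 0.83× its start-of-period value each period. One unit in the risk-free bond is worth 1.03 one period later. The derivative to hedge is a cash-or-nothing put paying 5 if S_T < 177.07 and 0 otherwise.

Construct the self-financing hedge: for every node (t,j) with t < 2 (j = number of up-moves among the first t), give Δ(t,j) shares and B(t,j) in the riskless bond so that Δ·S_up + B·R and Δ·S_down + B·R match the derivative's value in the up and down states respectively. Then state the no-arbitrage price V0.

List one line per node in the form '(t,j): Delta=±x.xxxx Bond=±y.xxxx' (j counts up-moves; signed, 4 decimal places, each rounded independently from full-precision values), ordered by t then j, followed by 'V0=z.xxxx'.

Risk-neutral probability p* = (R−d)/(u−d) = (1.03−0.83)/(1.07−0.83) = 0.8333.
Terminal values V(2,·): V(2,0)=5.0000, V(2,1)=5.0000, V(2,2)=0.0000
  t=1,j=0: stock 151.0600 → up 161.6342 (V=5.0000), down 125.3798 (V=5.0000). Price 4.8544; hedge Δ=0.0000, bond B=4.8544.
  t=1,j=1: stock 194.7400 → up 208.3718 (V=0.0000), down 161.6342 (V=5.0000). Price 0.8091; hedge Δ=-0.1070, bond B=21.6424.
  t=0,j=0: stock 182.0000 → up 194.7400 (V=0.8091), down 151.0600 (V=4.8544). Price 1.4401; hedge Δ=-0.0926, bond B=18.2955.
Check: Δ(0,0)·S0 + B(0,0) = 1.4401 = V0.

(0,0): Delta=-0.0926 Bond=18.2955
(1,0): Delta=0.0000 Bond=4.8544
(1,1): Delta=-0.1070 Bond=21.6424
V0=1.4401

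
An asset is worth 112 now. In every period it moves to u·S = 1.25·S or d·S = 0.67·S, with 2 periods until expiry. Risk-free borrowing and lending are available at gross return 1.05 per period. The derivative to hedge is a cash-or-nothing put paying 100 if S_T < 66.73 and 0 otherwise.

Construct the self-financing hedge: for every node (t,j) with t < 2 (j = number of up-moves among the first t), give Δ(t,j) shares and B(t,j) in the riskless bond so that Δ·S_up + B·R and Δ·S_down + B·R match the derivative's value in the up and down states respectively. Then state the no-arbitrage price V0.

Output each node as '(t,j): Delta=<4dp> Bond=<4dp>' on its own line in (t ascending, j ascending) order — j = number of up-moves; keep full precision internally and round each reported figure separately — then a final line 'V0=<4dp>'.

(0,0): Delta=-0.5056 Bond=67.4071
(1,0): Delta=-2.2976 Bond=205.2545
(1,1): Delta=0.0000 Bond=0.0000
V0=10.7851

Risk-neutral probability p* = (R−d)/(u−d) = (1.05−0.67)/(1.25−0.67) = 0.6552.
At expiry t=2: V(2,0)=100.0000, V(2,1)=0.0000, V(2,2)=0.0000
  t=1,j=0: stock 75.0400 → up 93.8000 (V=0.0000), down 50.2768 (V=100.0000). Price 32.8407; hedge Δ=-2.2976, bond B=205.2545.
  t=1,j=1: stock 140.0000 → up 175.0000 (V=0.0000), down 93.8000 (V=0.0000). Price 0.0000; hedge Δ=0.0000, bond B=0.0000.
  t=0,j=0: stock 112.0000 → up 140.0000 (V=0.0000), down 75.0400 (V=32.8407). Price 10.7851; hedge Δ=-0.5056, bond B=67.4071.
Check: Δ(0,0)·S0 + B(0,0) = 10.7851 = V0.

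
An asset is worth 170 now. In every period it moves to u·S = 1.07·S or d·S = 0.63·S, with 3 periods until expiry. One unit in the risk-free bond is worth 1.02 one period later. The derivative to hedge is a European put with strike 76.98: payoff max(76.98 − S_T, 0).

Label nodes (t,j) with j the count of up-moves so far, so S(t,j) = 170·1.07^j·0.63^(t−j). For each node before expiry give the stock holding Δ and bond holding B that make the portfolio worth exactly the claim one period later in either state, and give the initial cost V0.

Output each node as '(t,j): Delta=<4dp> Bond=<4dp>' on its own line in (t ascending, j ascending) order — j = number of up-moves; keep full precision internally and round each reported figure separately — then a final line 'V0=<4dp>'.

(0,0): Delta=-0.0173 Bond=3.1451
(1,0): Delta=-0.1584 Bond=18.3192
(1,1): Delta=-0.0067 Bond=1.2707
(2,0): Delta=-1.0000 Bond=75.4706
(2,1): Delta=-0.0949 Bond=11.4054
(2,2): Delta=0.0000 Bond=0.0000
V0=0.2025

No-arbitrage ⇒ martingale measure with p* = (R−d)/(u−d) = 0.8864.
Terminal values V(3,·): V(3,0)=34.4720, V(3,1)=4.7839, V(3,2)=0.0000, V(3,3)=0.0000
(2,0): S=67.4730. Δ = (V_up−V_dn)/(S_up−S_dn) = (4.7839−34.4720)/(72.1961−42.5080) = -1.0000. V = [p*·4.7839 + (1−p*)·34.4720]/1.02 = 7.9976. B = V − Δ·S = 75.4706.
(2,1): S=114.5970. Δ = (V_up−V_dn)/(S_up−S_dn) = (0.0000−4.7839)/(122.6188−72.1961) = -0.0949. V = [p*·0.0000 + (1−p*)·4.7839]/1.02 = 0.5330. B = V − Δ·S = 11.4054.
(2,2): S=194.6330. Δ = (V_up−V_dn)/(S_up−S_dn) = (0.0000−0.0000)/(208.2573−122.6188) = 0.0000. V = [p*·0.0000 + (1−p*)·0.0000]/1.02 = 0.0000. B = V − Δ·S = 0.0000.
(1,0): S=107.1000. Δ = (V_up−V_dn)/(S_up−S_dn) = (0.5330−7.9976)/(114.5970−67.4730) = -0.1584. V = [p*·0.5330 + (1−p*)·7.9976]/1.02 = 1.3541. B = V − Δ·S = 18.3192.
(1,1): S=181.9000. Δ = (V_up−V_dn)/(S_up−S_dn) = (0.0000−0.5330)/(194.6330−114.5970) = -0.0067. V = [p*·0.0000 + (1−p*)·0.5330]/1.02 = 0.0594. B = V − Δ·S = 1.2707.
(0,0): S=170.0000. Δ = (V_up−V_dn)/(S_up−S_dn) = (0.0594−1.3541)/(181.9000−107.1000) = -0.0173. V = [p*·0.0594 + (1−p*)·1.3541]/1.02 = 0.2025. B = V − Δ·S = 3.1451.
The time-0 hedge costs 0.2025, which is the no-arbitrage price.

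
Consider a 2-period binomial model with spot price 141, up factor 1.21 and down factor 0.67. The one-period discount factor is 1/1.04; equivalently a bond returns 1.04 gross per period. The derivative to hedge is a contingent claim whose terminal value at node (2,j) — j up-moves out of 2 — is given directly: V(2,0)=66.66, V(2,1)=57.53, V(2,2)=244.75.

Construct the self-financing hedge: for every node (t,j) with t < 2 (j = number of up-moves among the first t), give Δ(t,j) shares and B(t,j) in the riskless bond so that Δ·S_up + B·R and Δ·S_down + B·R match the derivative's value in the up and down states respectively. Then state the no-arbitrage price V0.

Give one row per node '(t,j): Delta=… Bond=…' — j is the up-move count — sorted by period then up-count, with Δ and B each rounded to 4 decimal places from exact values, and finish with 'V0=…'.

Since d<R<u, set p* = (R−d)/(u−d) = 0.6852; price each node as the discounted p*-expectation of its children.
Payoff layer (t=2): V(2,0)=66.6600, V(2,1)=57.5300, V(2,2)=244.7500
Node (1,0) S=94.4700: V=(p*·57.5300+(1−p*)·66.6600)/1.04=58.0810; Δ=(57.5300−66.6600)/(114.3087−63.2949)=-0.1790; B=V−Δ·S=74.9884
Node (1,1) S=170.6100: V=(p*·244.7500+(1−p*)·57.5300)/1.04=178.6638; Δ=(244.7500−57.5300)/(206.4381−114.3087)=2.0321; B=V−Δ·S=-168.0399
Node (0,0) S=141.0000: V=(p*·178.6638+(1−p*)·58.0810)/1.04=135.2909; Δ=(178.6638−58.0810)/(170.6100−94.4700)=1.5837; B=V−Δ·S=-88.0106
Root portfolio cost Δ·141+B reproduces V0=135.2909.

(0,0): Delta=1.5837 Bond=-88.0106
(1,0): Delta=-0.1790 Bond=74.9884
(1,1): Delta=2.0321 Bond=-168.0399
V0=135.2909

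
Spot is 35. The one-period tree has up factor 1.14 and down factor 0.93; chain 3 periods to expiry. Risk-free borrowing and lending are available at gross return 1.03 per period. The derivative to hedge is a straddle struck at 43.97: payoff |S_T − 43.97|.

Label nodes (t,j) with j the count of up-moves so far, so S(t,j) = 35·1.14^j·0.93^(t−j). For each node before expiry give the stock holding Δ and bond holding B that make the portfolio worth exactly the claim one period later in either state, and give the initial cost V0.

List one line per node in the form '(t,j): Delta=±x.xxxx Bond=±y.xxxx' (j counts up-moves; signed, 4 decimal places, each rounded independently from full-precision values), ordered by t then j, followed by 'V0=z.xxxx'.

Since d<R<u, set p* = (R−d)/(u−d) = 0.4762; price each node as the discounted p*-expectation of its children.
Payoff layer (t=3): V(3,0)=15.8175, V(3,1)=9.4605, V(3,2)=1.6680, V(3,3)=7.8840
(2,0): S=30.2715. Δ = (V_up−V_dn)/(S_up−S_dn) = (9.4605−15.8175)/(34.5095−28.1525) = -1.0000. V = [p*·9.4605 + (1−p*)·15.8175]/1.03 = 12.4178. B = V − Δ·S = 42.6893.
(2,1): S=37.1070. Δ = (V_up−V_dn)/(S_up−S_dn) = (1.6680−9.4605)/(42.3020−34.5095) = -1.0000. V = [p*·1.6680 + (1−p*)·9.4605]/1.03 = 5.5823. B = V − Δ·S = 42.6893.
(2,2): S=45.4860. Δ = (V_up−V_dn)/(S_up−S_dn) = (7.8840−1.6680)/(51.8540−42.3020) = 0.6508. V = [p*·7.8840 + (1−p*)·1.6680]/1.03 = 4.4932. B = V − Δ·S = -25.1069.
(1,0): S=32.5500. Δ = (V_up−V_dn)/(S_up−S_dn) = (5.5823−12.4178)/(37.1070−30.2715) = -1.0000. V = [p*·5.5823 + (1−p*)·12.4178]/1.03 = 8.8959. B = V − Δ·S = 41.4459.
(1,1): S=39.9000. Δ = (V_up−V_dn)/(S_up−S_dn) = (4.4932−5.5823)/(45.4860−37.1070) = -0.1300. V = [p*·4.4932 + (1−p*)·5.5823]/1.03 = 4.9162. B = V − Δ·S = 10.1024.
(0,0): S=35.0000. Δ = (V_up−V_dn)/(S_up−S_dn) = (4.9162−8.8959)/(39.9000−32.5500) = -0.5415. V = [p*·4.9162 + (1−p*)·8.8959]/1.03 = 6.7969. B = V − Δ·S = 25.7480.
Root portfolio cost Δ·35+B reproduces V0=6.7969.

(0,0): Delta=-0.5415 Bond=25.7480
(1,0): Delta=-1.0000 Bond=41.4459
(1,1): Delta=-0.1300 Bond=10.1024
(2,0): Delta=-1.0000 Bond=42.6893
(2,1): Delta=-1.0000 Bond=42.6893
(2,2): Delta=0.6508 Bond=-25.1069
V0=6.7969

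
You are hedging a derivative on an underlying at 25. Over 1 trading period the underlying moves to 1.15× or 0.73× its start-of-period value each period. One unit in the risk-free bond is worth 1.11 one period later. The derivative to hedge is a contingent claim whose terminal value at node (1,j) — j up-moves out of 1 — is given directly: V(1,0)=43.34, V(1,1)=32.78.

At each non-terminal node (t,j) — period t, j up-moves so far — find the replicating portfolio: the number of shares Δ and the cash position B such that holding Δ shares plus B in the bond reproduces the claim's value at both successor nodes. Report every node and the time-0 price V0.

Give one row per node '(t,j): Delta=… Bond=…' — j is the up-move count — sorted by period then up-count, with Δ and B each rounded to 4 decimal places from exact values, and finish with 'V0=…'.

(0,0): Delta=-1.0057 Bond=55.5804
V0=30.4376

Under the risk-neutral measure, an up-move has probability p* = (R−d)/(u−d) = 0.9048 and values discount at R = 1.11.
At expiry t=1: V(1,0)=43.3400, V(1,1)=32.7800
Node (0,0) S=25.0000: V=(p*·32.7800+(1−p*)·43.3400)/1.11=30.4376; Δ=(32.7800−43.3400)/(28.7500−18.2500)=-1.0057; B=V−Δ·S=55.5804
The time-0 hedge costs 30.4376, which is the no-arbitrage price.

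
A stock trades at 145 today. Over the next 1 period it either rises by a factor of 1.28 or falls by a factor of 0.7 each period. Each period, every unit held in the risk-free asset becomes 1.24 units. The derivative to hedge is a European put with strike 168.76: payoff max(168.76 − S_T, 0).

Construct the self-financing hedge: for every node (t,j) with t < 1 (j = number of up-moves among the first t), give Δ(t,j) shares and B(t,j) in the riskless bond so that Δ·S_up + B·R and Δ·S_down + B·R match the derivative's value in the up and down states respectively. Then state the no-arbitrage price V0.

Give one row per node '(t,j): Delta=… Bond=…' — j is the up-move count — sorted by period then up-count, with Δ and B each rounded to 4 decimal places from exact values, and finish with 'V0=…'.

Risk-neutral probability p* = (R−d)/(u−d) = (1.24−0.7)/(1.28−0.7) = 0.9310.
Payoff layer (t=1): V(1,0)=67.2600, V(1,1)=0.0000
  t=0,j=0: stock 145.0000 → up 185.6000 (V=0.0000), down 101.5000 (V=67.2600). Price 3.7408; hedge Δ=-0.7998, bond B=119.7063.
Check: Δ(0,0)·S0 + B(0,0) = 3.7408 = V0.

(0,0): Delta=-0.7998 Bond=119.7063
V0=3.7408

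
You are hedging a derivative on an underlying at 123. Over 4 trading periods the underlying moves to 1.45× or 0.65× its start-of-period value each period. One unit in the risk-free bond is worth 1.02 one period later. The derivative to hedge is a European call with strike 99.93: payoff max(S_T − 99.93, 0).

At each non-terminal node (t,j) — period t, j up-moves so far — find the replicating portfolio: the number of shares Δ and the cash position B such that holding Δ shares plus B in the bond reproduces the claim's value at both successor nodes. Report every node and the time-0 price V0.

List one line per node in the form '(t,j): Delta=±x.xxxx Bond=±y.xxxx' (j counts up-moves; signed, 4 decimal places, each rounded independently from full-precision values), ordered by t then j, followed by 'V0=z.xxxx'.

Risk-neutral probability p* = (R−d)/(u−d) = (1.02−0.65)/(1.45−0.65) = 0.4625.
Terminal values V(4,·): V(4,0)=0.0000, V(4,1)=0.0000, V(4,2)=9.3317, V(4,3)=143.8076, V(4,4)=443.7923
(3,0): S=33.7789. Δ = (V_up−V_dn)/(S_up−S_dn) = (0.0000−0.0000)/(48.9794−21.9563) = 0.0000. V = [p*·0.0000 + (1−p*)·0.0000]/1.02 = 0.0000. B = V − Δ·S = 0.0000.
(3,1): S=75.3529. Δ = (V_up−V_dn)/(S_up−S_dn) = (9.3317−0.0000)/(109.2617−48.9794) = 0.1548. V = [p*·9.3317 + (1−p*)·0.0000]/1.02 = 4.2313. B = V − Δ·S = -7.4333.
(3,2): S=168.0949. Δ = (V_up−V_dn)/(S_up−S_dn) = (143.8076−9.3317)/(243.7376−109.2617) = 1.0000. V = [p*·143.8076 + (1−p*)·9.3317]/1.02 = 70.1243. B = V − Δ·S = -97.9706.
(3,3): S=374.9809. Δ = (V_up−V_dn)/(S_up−S_dn) = (443.7923−143.8076)/(543.7223−243.7376) = 1.0000. V = [p*·443.7923 + (1−p*)·143.8076]/1.02 = 277.0103. B = V − Δ·S = -97.9706.
(2,0): S=51.9675. Δ = (V_up−V_dn)/(S_up−S_dn) = (4.2313−0.0000)/(75.3529−33.7789) = 0.1018. V = [p*·4.2313 + (1−p*)·0.0000]/1.02 = 1.9186. B = V − Δ·S = -3.3705.
(2,1): S=115.9275. Δ = (V_up−V_dn)/(S_up−S_dn) = (70.1243−4.2313)/(168.0949−75.3529) = 0.7105. V = [p*·70.1243 + (1−p*)·4.2313]/1.02 = 34.0263. B = V − Δ·S = -48.3400.
(2,2): S=258.6075. Δ = (V_up−V_dn)/(S_up−S_dn) = (277.0103−70.1243)/(374.9809−168.0949) = 1.0000. V = [p*·277.0103 + (1−p*)·70.1243]/1.02 = 162.5579. B = V − Δ·S = -96.0496.
(1,0): S=79.9500. Δ = (V_up−V_dn)/(S_up−S_dn) = (34.0263−1.9186)/(115.9275−51.9675) = 0.5020. V = [p*·34.0263 + (1−p*)·1.9186]/1.02 = 16.4396. B = V − Δ·S = -23.6950.
(1,1): S=178.3500. Δ = (V_up−V_dn)/(S_up−S_dn) = (162.5579−34.0263)/(258.6075−115.9275) = 0.9008. V = [p*·162.5579 + (1−p*)·34.0263]/1.02 = 91.6394. B = V − Δ·S = -69.0252.
(0,0): S=123.0000. Δ = (V_up−V_dn)/(S_up−S_dn) = (91.6394−16.4396)/(178.3500−79.9500) = 0.7642. V = [p*·91.6394 + (1−p*)·16.4396]/1.02 = 50.2152. B = V − Δ·S = -43.7845.
Check: Δ(0,0)·S0 + B(0,0) = 50.2152 = V0.

(0,0): Delta=0.7642 Bond=-43.7845
(1,0): Delta=0.5020 Bond=-23.6950
(1,1): Delta=0.9008 Bond=-69.0252
(2,0): Delta=0.1018 Bond=-3.3705
(2,1): Delta=0.7105 Bond=-48.3400
(2,2): Delta=1.0000 Bond=-96.0496
(3,0): Delta=0.0000 Bond=0.0000
(3,1): Delta=0.1548 Bond=-7.4333
(3,2): Delta=1.0000 Bond=-97.9706
(3,3): Delta=1.0000 Bond=-97.9706
V0=50.2152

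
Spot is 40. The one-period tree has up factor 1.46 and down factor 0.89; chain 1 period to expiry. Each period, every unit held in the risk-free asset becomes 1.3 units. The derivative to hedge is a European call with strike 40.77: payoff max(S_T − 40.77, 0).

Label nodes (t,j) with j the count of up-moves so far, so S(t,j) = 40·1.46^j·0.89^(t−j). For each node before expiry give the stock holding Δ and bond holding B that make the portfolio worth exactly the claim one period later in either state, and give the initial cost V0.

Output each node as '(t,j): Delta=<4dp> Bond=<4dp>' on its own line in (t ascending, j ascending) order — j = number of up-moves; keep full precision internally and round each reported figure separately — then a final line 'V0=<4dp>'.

(0,0): Delta=0.7732 Bond=-21.1750
V0=9.7548

Since d<R<u, set p* = (R−d)/(u−d) = 0.7193; price each node as the discounted p*-expectation of its children.
Terminal values V(1,·): V(1,0)=0.0000, V(1,1)=17.6300
  t=0,j=0: stock 40.0000 → up 58.4000 (V=17.6300), down 35.6000 (V=0.0000). Price 9.7548; hedge Δ=0.7732, bond B=-21.1750.
Root portfolio cost Δ·40+B reproduces V0=9.7548.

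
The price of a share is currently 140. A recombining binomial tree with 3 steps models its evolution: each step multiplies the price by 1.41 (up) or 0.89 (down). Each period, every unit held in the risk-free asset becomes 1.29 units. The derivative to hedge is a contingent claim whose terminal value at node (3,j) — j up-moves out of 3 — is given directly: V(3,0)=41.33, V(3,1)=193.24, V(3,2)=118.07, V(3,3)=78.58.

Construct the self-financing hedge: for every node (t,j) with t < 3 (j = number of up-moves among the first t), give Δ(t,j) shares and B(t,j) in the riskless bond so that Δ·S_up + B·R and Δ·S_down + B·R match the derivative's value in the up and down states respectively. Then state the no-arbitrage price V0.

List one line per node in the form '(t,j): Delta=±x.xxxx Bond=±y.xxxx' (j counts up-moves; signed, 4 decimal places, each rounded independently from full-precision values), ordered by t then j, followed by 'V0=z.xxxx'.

No-arbitrage ⇒ martingale measure with p* = (R−d)/(u−d) = 0.7692.
Terminal values V(3,·): V(3,0)=41.3300, V(3,1)=193.2400, V(3,2)=118.0700, V(3,3)=78.5800
Node (2,0) S=110.8940: V=(p*·193.2400+(1−p*)·41.3300)/1.29=122.6231; Δ=(193.2400−41.3300)/(156.3605−98.6957)=2.6344; B=V−Δ·S=-169.5115
Node (2,1) S=175.6860: V=(p*·118.0700+(1−p*)·193.2400)/1.29=104.9744; Δ=(118.0700−193.2400)/(247.7173−156.3605)=-0.8228; B=V−Δ·S=249.5321
Node (2,2) S=278.3340: V=(p*·78.5800+(1−p*)·118.0700)/1.29=67.9791; Δ=(78.5800−118.0700)/(392.4509−247.7173)=-0.2728; B=V−Δ·S=143.9214
Node (1,0) S=124.6000: V=(p*·104.9744+(1−p*)·122.6231)/1.29=84.5327; Δ=(104.9744−122.6231)/(175.6860−110.8940)=-0.2724; B=V−Δ·S=118.4726
Node (1,1) S=197.4000: V=(p*·67.9791+(1−p*)·104.9744)/1.29=59.3151; Δ=(67.9791−104.9744)/(278.3340−175.6860)=-0.3604; B=V−Δ·S=130.4598
Node (0,0) S=140.0000: V=(p*·59.3151+(1−p*)·84.5327)/1.29=50.4919; Δ=(59.3151−84.5327)/(197.4000−124.6000)=-0.3464; B=V−Δ·S=98.9872
The time-0 hedge costs 50.4919, which is the no-arbitrage price.

(0,0): Delta=-0.3464 Bond=98.9872
(1,0): Delta=-0.2724 Bond=118.4726
(1,1): Delta=-0.3604 Bond=130.4598
(2,0): Delta=2.6344 Bond=-169.5115
(2,1): Delta=-0.8228 Bond=249.5321
(2,2): Delta=-0.2728 Bond=143.9214
V0=50.4919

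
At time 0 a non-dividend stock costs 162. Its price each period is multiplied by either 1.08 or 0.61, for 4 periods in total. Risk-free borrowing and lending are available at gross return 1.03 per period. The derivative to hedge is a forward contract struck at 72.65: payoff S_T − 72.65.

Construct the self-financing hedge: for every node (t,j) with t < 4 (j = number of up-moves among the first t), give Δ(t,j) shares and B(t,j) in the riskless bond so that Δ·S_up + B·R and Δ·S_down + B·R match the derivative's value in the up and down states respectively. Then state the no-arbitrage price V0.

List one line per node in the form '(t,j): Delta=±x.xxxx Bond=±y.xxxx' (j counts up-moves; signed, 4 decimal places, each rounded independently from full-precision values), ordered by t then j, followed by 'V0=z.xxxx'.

(0,0): Delta=1.0000 Bond=-64.5486
(1,0): Delta=1.0000 Bond=-66.4850
(1,1): Delta=1.0000 Bond=-66.4850
(2,0): Delta=1.0000 Bond=-68.4796
(2,1): Delta=1.0000 Bond=-68.4796
(2,2): Delta=1.0000 Bond=-68.4796
(3,0): Delta=1.0000 Bond=-70.5340
(3,1): Delta=1.0000 Bond=-70.5340
(3,2): Delta=1.0000 Bond=-70.5340
(3,3): Delta=1.0000 Bond=-70.5340
V0=97.4514

Since d<R<u, set p* = (R−d)/(u−d) = 0.8936; price each node as the discounted p*-expectation of its children.
Terminal payoffs: V(4,0)=-50.2197, V(4,1)=-32.9374, V(4,2)=-2.3392, V(4,3)=51.8347, V(4,4)=147.7492
Node (3,0) S=36.7709: V=(p*·-32.9374+(1−p*)·-50.2197)/1.03=-33.7631; Δ=(-32.9374−-50.2197)/(39.7126−22.4303)=1.0000; B=V−Δ·S=-70.5340
Node (3,1) S=65.1026: V=(p*·-2.3392+(1−p*)·-32.9374)/1.03=-5.4314; Δ=(-2.3392−-32.9374)/(70.3108−39.7126)=1.0000; B=V−Δ·S=-70.5340
Node (3,2) S=115.2636: V=(p*·51.8347+(1−p*)·-2.3392)/1.03=44.7297; Δ=(51.8347−-2.3392)/(124.4847−70.3108)=1.0000; B=V−Δ·S=-70.5340
Node (3,3) S=204.0733: V=(p*·147.7492+(1−p*)·51.8347)/1.03=133.5394; Δ=(147.7492−51.8347)/(220.3992−124.4847)=1.0000; B=V−Δ·S=-70.5340
Node (2,0) S=60.2802: V=(p*·-5.4314+(1−p*)·-33.7631)/1.03=-8.1994; Δ=(-5.4314−-33.7631)/(65.1026−36.7709)=1.0000; B=V−Δ·S=-68.4796
Node (2,1) S=106.7256: V=(p*·44.7297+(1−p*)·-5.4314)/1.03=38.2460; Δ=(44.7297−-5.4314)/(115.2636−65.1026)=1.0000; B=V−Δ·S=-68.4796
Node (2,2) S=188.9568: V=(p*·133.5394+(1−p*)·44.7297)/1.03=120.4772; Δ=(133.5394−44.7297)/(204.0733−115.2636)=1.0000; B=V−Δ·S=-68.4796
Node (1,0) S=98.8200: V=(p*·38.2460+(1−p*)·-8.1994)/1.03=32.3350; Δ=(38.2460−-8.1994)/(106.7256−60.2802)=1.0000; B=V−Δ·S=-66.4850
Node (1,1) S=174.9600: V=(p*·120.4772+(1−p*)·38.2460)/1.03=108.4750; Δ=(120.4772−38.2460)/(188.9568−106.7256)=1.0000; B=V−Δ·S=-66.4850
Node (0,0) S=162.0000: V=(p*·108.4750+(1−p*)·32.3350)/1.03=97.4514; Δ=(108.4750−32.3350)/(174.9600−98.8200)=1.0000; B=V−Δ·S=-64.5486
Each (Δ,B) replicates both successor values, so the strategy is self-financing and V0 is arbitrage-free.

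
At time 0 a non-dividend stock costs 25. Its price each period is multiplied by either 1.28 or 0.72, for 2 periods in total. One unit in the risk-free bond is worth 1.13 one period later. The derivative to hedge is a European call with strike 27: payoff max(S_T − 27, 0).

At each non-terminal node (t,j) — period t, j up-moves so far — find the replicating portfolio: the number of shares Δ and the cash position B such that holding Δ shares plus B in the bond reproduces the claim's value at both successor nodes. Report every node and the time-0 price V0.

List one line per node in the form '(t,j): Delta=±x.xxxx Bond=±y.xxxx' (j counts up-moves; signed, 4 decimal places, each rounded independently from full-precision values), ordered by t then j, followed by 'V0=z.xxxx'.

(0,0): Delta=0.6461 Bond=-10.2913
(1,0): Delta=0.0000 Bond=0.0000
(1,1): Delta=0.7790 Bond=-15.8837
V0=5.8603

Since d<R<u, set p* = (R−d)/(u−d) = 0.7321; price each node as the discounted p*-expectation of its children.
Terminal payoffs: V(2,0)=0.0000, V(2,1)=0.0000, V(2,2)=13.9600
(1,0): S=18.0000. Δ = (V_up−V_dn)/(S_up−S_dn) = (0.0000−0.0000)/(23.0400−12.9600) = 0.0000. V = [p*·0.0000 + (1−p*)·0.0000]/1.13 = 0.0000. B = V − Δ·S = 0.0000.
(1,1): S=32.0000. Δ = (V_up−V_dn)/(S_up−S_dn) = (13.9600−0.0000)/(40.9600−23.0400) = 0.7790. V = [p*·13.9600 + (1−p*)·0.0000]/1.13 = 9.0449. B = V − Δ·S = -15.8837.
(0,0): S=25.0000. Δ = (V_up−V_dn)/(S_up−S_dn) = (9.0449−0.0000)/(32.0000−18.0000) = 0.6461. V = [p*·9.0449 + (1−p*)·0.0000]/1.13 = 5.8603. B = V − Δ·S = -10.2913.
Self-financing check: at every node Δ·S+B equals the discounted successor values.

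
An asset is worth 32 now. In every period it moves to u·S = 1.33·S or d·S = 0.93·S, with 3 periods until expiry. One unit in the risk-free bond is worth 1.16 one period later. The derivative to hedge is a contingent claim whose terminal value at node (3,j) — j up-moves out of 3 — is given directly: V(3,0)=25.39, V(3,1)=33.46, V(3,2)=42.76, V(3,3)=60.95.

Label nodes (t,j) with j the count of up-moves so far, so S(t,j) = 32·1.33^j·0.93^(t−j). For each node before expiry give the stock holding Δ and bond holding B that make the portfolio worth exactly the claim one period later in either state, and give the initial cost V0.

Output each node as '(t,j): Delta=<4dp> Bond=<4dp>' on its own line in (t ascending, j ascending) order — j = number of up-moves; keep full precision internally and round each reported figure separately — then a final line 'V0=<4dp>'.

(0,0): Delta=0.6977 Bond=4.5727
(1,0): Delta=0.6356 Bond=7.1516
(1,1): Delta=0.7298 Bond=3.9389
(2,0): Delta=0.7289 Bond=5.7131
(2,1): Delta=0.5874 Bond=10.2047
(2,2): Delta=0.8034 Bond=0.4037
V0=26.8993

Since d<R<u, set p* = (R−d)/(u−d) = 0.5750; price each node as the discounted p*-expectation of its children.
Terminal values V(3,·): V(3,0)=25.3900, V(3,1)=33.4600, V(3,2)=42.7600, V(3,3)=60.9500
(2,0): S=27.6768. Δ = (V_up−V_dn)/(S_up−S_dn) = (33.4600−25.3900)/(36.8101−25.7394) = 0.7289. V = [p*·33.4600 + (1−p*)·25.3900]/1.16 = 25.8881. B = V − Δ·S = 5.7131.
(2,1): S=39.5808. Δ = (V_up−V_dn)/(S_up−S_dn) = (42.7600−33.4600)/(52.6425−36.8101) = 0.5874. V = [p*·42.7600 + (1−p*)·33.4600]/1.16 = 33.4547. B = V − Δ·S = 10.2047.
(2,2): S=56.6048. Δ = (V_up−V_dn)/(S_up−S_dn) = (60.9500−42.7600)/(75.2844−52.6425) = 0.8034. V = [p*·60.9500 + (1−p*)·42.7600]/1.16 = 45.8787. B = V − Δ·S = 0.4037.
(1,0): S=29.7600. Δ = (V_up−V_dn)/(S_up−S_dn) = (33.4547−25.8881)/(39.5808−27.6768) = 0.6356. V = [p*·33.4547 + (1−p*)·25.8881]/1.16 = 26.0681. B = V − Δ·S = 7.1516.
(1,1): S=42.5600. Δ = (V_up−V_dn)/(S_up−S_dn) = (45.8787−33.4547)/(56.6048−39.5808) = 0.7298. V = [p*·45.8787 + (1−p*)·33.4547]/1.16 = 34.9987. B = V − Δ·S = 3.9389.
(0,0): S=32.0000. Δ = (V_up−V_dn)/(S_up−S_dn) = (34.9987−26.0681)/(42.5600−29.7600) = 0.6977. V = [p*·34.9987 + (1−p*)·26.0681]/1.16 = 26.8993. B = V − Δ·S = 4.5727.
Each (Δ,B) replicates both successor values, so the strategy is self-financing and V0 is arbitrage-free.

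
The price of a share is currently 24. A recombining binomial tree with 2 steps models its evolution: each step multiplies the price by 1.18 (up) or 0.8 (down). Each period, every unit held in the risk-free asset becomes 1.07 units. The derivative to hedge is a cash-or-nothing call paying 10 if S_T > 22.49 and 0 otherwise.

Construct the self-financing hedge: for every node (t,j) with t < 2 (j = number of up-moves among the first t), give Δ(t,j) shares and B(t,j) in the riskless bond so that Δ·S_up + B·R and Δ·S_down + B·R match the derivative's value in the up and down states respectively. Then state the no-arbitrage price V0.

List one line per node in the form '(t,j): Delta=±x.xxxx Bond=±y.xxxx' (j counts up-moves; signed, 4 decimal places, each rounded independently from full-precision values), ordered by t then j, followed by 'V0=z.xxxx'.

(0,0): Delta=0.2966 Bond=0.8831
(1,0): Delta=1.3706 Bond=-19.6754
(1,1): Delta=0.0000 Bond=9.3458
V0=8.0025

Under the risk-neutral measure, an up-move has probability p* = (R−d)/(u−d) = 0.7105 and values discount at R = 1.07.
Terminal payoffs: V(2,0)=0.0000, V(2,1)=10.0000, V(2,2)=10.0000
(1,0): S=19.2000. Δ = (V_up−V_dn)/(S_up−S_dn) = (10.0000−0.0000)/(22.6560−15.3600) = 1.3706. V = [p*·10.0000 + (1−p*)·0.0000]/1.07 = 6.6404. B = V − Δ·S = -19.6754.
(1,1): S=28.3200. Δ = (V_up−V_dn)/(S_up−S_dn) = (10.0000−10.0000)/(33.4176−22.6560) = 0.0000. V = [p*·10.0000 + (1−p*)·10.0000]/1.07 = 9.3458. B = V − Δ·S = 9.3458.
(0,0): S=24.0000. Δ = (V_up−V_dn)/(S_up−S_dn) = (9.3458−6.6404)/(28.3200−19.2000) = 0.2966. V = [p*·9.3458 + (1−p*)·6.6404]/1.07 = 8.0025. B = V − Δ·S = 0.8831.
The time-0 hedge costs 8.0025, which is the no-arbitrage price.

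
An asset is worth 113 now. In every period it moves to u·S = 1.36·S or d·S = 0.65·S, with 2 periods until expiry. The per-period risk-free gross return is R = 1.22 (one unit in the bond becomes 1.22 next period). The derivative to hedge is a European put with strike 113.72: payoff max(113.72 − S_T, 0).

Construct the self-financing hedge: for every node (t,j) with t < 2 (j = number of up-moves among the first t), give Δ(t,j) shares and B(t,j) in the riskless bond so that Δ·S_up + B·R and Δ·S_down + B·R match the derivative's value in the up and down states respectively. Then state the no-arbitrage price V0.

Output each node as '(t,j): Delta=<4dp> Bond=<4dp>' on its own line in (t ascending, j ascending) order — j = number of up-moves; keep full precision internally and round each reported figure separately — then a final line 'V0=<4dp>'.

Risk-neutral probability p* = (R−d)/(u−d) = (1.22−0.65)/(1.36−0.65) = 0.8028.
Terminal payoffs: V(2,0)=65.9775, V(2,1)=13.8280, V(2,2)=0.0000
Node (1,0) S=73.4500: V=(p*·13.8280+(1−p*)·65.9775)/1.22=19.7631; Δ=(13.8280−65.9775)/(99.8920−47.7425)=-1.0000; B=V−Δ·S=93.2131
Node (1,1) S=153.6800: V=(p*·0.0000+(1−p*)·13.8280)/1.22=2.2350; Δ=(0.0000−13.8280)/(209.0048−99.8920)=-0.1267; B=V−Δ·S=21.7110
Node (0,0) S=113.0000: V=(p*·2.2350+(1−p*)·19.7631)/1.22=4.6649; Δ=(2.2350−19.7631)/(153.6800−73.4500)=-0.2185; B=V−Δ·S=29.3525
Each (Δ,B) replicates both successor values, so the strategy is self-financing and V0 is arbitrage-free.

(0,0): Delta=-0.2185 Bond=29.3525
(1,0): Delta=-1.0000 Bond=93.2131
(1,1): Delta=-0.1267 Bond=21.7110
V0=4.6649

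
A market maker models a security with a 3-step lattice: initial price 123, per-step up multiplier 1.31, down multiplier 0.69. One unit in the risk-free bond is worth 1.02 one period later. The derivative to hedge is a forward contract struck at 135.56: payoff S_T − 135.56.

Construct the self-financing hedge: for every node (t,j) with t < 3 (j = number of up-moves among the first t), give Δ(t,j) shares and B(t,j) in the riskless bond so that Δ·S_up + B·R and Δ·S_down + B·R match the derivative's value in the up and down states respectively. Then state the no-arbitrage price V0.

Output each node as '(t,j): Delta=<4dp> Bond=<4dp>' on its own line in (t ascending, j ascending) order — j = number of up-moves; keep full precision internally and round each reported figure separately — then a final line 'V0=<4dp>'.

(0,0): Delta=1.0000 Bond=-127.7412
(1,0): Delta=1.0000 Bond=-130.2960
(1,1): Delta=1.0000 Bond=-130.2960
(2,0): Delta=1.0000 Bond=-132.9020
(2,1): Delta=1.0000 Bond=-132.9020
(2,2): Delta=1.0000 Bond=-132.9020
V0=-4.7412

The replicating-portfolio and risk-neutral prices coincide; use p* = (1.02−0.69)/(1.31−0.69) = 0.5323 for the latter.
Terminal values V(3,·): V(3,0)=-95.1534, V(3,1)=-58.8460, V(3,2)=10.0854, V(3,3)=140.9552
(2,0): S=58.5603. Δ = (V_up−V_dn)/(S_up−S_dn) = (-58.8460−-95.1534)/(76.7140−40.4066) = 1.0000. V = [p*·-58.8460 + (1−p*)·-95.1534]/1.02 = -74.3417. B = V − Δ·S = -132.9020.
(2,1): S=111.1797. Δ = (V_up−V_dn)/(S_up−S_dn) = (10.0854−-58.8460)/(145.6454−76.7140) = 1.0000. V = [p*·10.0854 + (1−p*)·-58.8460]/1.02 = -21.7223. B = V − Δ·S = -132.9020.
(2,2): S=211.0803. Δ = (V_up−V_dn)/(S_up−S_dn) = (140.9552−10.0854)/(276.5152−145.6454) = 1.0000. V = [p*·140.9552 + (1−p*)·10.0854]/1.02 = 78.1783. B = V − Δ·S = -132.9020.
(1,0): S=84.8700. Δ = (V_up−V_dn)/(S_up−S_dn) = (-21.7223−-74.3417)/(111.1797−58.5603) = 1.0000. V = [p*·-21.7223 + (1−p*)·-74.3417]/1.02 = -45.4260. B = V − Δ·S = -130.2960.
(1,1): S=161.1300. Δ = (V_up−V_dn)/(S_up−S_dn) = (78.1783−-21.7223)/(211.0803−111.1797) = 1.0000. V = [p*·78.1783 + (1−p*)·-21.7223]/1.02 = 30.8340. B = V − Δ·S = -130.2960.
(0,0): S=123.0000. Δ = (V_up−V_dn)/(S_up−S_dn) = (30.8340−-45.4260)/(161.1300−84.8700) = 1.0000. V = [p*·30.8340 + (1−p*)·-45.4260]/1.02 = -4.7412. B = V − Δ·S = -127.7412.
The time-0 hedge costs -4.7412, which is the no-arbitrage price.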